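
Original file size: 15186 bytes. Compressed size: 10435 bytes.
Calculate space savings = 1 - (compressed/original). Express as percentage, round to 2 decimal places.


ratio = compressed/original = 10435/15186 = 0.687146
savings = 1 - ratio = 1 - 0.687146 = 0.312854
as a percentage: 0.312854 * 100 = 31.29%

Space savings = 1 - 10435/15186 = 31.29%


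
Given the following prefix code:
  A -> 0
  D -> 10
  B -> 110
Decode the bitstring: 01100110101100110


Decoding step by step:
Bits 0 -> A
Bits 110 -> B
Bits 0 -> A
Bits 110 -> B
Bits 10 -> D
Bits 110 -> B
Bits 0 -> A
Bits 110 -> B


Decoded message: ABABDBAB


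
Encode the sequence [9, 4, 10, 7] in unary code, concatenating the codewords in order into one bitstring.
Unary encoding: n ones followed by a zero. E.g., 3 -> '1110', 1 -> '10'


Encode each number as n ones followed by a terminating 0:
  9 -> 1111111110 (10 bits)
  4 -> 11110 (5 bits)
  10 -> 11111111110 (11 bits)
  7 -> 11111110 (8 bits)
Total length = 10 + 5 + 11 + 8 = 34 bits.

Unary([9, 4, 10, 7]) = 1111111110111101111111111011111110 (34 bits)


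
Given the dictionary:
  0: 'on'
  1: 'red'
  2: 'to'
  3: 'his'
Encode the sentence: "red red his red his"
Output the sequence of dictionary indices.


Look up each word in the dictionary:
  'red' -> 1
  'red' -> 1
  'his' -> 3
  'red' -> 1
  'his' -> 3

Encoded: [1, 1, 3, 1, 3]


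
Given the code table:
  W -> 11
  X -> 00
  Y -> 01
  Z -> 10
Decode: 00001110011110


Decoding:
00 -> X
00 -> X
11 -> W
10 -> Z
01 -> Y
11 -> W
10 -> Z


Result: XXWZYWZ


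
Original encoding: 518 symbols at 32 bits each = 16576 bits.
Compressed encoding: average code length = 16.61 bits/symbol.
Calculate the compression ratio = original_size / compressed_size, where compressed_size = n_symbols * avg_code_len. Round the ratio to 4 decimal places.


original_size = n_symbols * orig_bits = 518 * 32 = 16576 bits
compressed_size = n_symbols * avg_code_len = 518 * 16.61 = 8603.98 bits
ratio = original_size / compressed_size = 16576 / 8603.98 = 1.9266

Compression ratio = 1.9266


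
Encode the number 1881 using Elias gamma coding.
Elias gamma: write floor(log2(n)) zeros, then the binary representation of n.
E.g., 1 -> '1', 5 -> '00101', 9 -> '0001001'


num_bits = floor(log2(1881)) + 1 = 11
leading_zeros = num_bits - 1 = 10
binary(1881) = 11101011001

Elias gamma(1881) = '0000000000' + '11101011001' = 000000000011101011001 (21 bits)


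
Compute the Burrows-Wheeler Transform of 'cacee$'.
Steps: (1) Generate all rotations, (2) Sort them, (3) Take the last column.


Rotations (sorted):
  0: $cacee -> last char: e
  1: acee$c -> last char: c
  2: cacee$ -> last char: $
  3: cee$ca -> last char: a
  4: e$cace -> last char: e
  5: ee$cac -> last char: c


BWT = ec$aec


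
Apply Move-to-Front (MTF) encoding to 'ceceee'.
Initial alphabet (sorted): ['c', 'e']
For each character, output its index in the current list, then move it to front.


MTF encoding:
'c': index 0 in ['c', 'e'] -> ['c', 'e']
'e': index 1 in ['c', 'e'] -> ['e', 'c']
'c': index 1 in ['e', 'c'] -> ['c', 'e']
'e': index 1 in ['c', 'e'] -> ['e', 'c']
'e': index 0 in ['e', 'c'] -> ['e', 'c']
'e': index 0 in ['e', 'c'] -> ['e', 'c']


Output: [0, 1, 1, 1, 0, 0]


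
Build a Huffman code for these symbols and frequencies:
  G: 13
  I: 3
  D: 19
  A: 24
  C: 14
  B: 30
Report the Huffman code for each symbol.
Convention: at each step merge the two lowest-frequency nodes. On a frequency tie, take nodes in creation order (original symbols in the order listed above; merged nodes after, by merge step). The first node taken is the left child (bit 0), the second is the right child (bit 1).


Huffman tree construction:
Step 1: Merge I(3) + G(13) = 16
Step 2: Merge C(14) + (I+G)(16) = 30
Step 3: Merge D(19) + A(24) = 43
Step 4: Merge B(30) + (C+(I+G))(30) = 60
Step 5: Merge (D+A)(43) + (B+(C+(I+G)))(60) = 103
Read each symbol's code off the tree from the root (left child = 0, right child = 1).

Codes:
  G: 1111 (length 4)
  I: 1110 (length 4)
  D: 00 (length 2)
  A: 01 (length 2)
  C: 110 (length 3)
  B: 10 (length 2)
Average code length: 252/103 = 2.4466 bits/symbol


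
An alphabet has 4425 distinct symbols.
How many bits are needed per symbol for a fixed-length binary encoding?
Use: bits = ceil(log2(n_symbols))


log2(4425) = 12.1115
Bracket: 2^12 = 4096 < 4425 <= 2^13 = 8192
So ceil(log2(4425)) = 13

bits = ceil(log2(4425)) = ceil(12.1115) = 13 bits


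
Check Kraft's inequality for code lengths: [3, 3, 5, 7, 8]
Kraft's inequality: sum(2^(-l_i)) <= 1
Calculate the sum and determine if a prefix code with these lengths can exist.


Sum = 2^(-3) + 2^(-3) + 2^(-5) + 2^(-7) + 2^(-8)
    = 0.125 + 0.125 + 0.03125 + 0.0078125 + 0.00390625
    = 75/256 = 0.29296875
Since 0.29296875 <= 1, Kraft's inequality IS satisfied.
A prefix code with these lengths CAN exist.

Kraft sum = 0.29296875. Satisfied.


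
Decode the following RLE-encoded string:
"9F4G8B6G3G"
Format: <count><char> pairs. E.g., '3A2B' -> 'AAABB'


Expanding each <count><char> pair:
  9F -> 'FFFFFFFFF'
  4G -> 'GGGG'
  8B -> 'BBBBBBBB'
  6G -> 'GGGGGG'
  3G -> 'GGG'

Decoded = FFFFFFFFFGGGGBBBBBBBBGGGGGGGGG


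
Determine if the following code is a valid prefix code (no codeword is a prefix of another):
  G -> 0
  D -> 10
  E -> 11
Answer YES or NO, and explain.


Checking each pair (does one codeword prefix another?):
  G='0' vs D='10': no prefix
  G='0' vs E='11': no prefix
  D='10' vs G='0': no prefix
  D='10' vs E='11': no prefix
  E='11' vs G='0': no prefix
  E='11' vs D='10': no prefix
No violation found over all pairs.

YES -- this is a valid prefix code. No codeword is a prefix of any other codeword.


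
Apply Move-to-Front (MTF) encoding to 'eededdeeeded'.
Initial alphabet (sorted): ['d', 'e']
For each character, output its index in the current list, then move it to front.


MTF encoding:
'e': index 1 in ['d', 'e'] -> ['e', 'd']
'e': index 0 in ['e', 'd'] -> ['e', 'd']
'd': index 1 in ['e', 'd'] -> ['d', 'e']
'e': index 1 in ['d', 'e'] -> ['e', 'd']
'd': index 1 in ['e', 'd'] -> ['d', 'e']
'd': index 0 in ['d', 'e'] -> ['d', 'e']
'e': index 1 in ['d', 'e'] -> ['e', 'd']
'e': index 0 in ['e', 'd'] -> ['e', 'd']
'e': index 0 in ['e', 'd'] -> ['e', 'd']
'd': index 1 in ['e', 'd'] -> ['d', 'e']
'e': index 1 in ['d', 'e'] -> ['e', 'd']
'd': index 1 in ['e', 'd'] -> ['d', 'e']


Output: [1, 0, 1, 1, 1, 0, 1, 0, 0, 1, 1, 1]


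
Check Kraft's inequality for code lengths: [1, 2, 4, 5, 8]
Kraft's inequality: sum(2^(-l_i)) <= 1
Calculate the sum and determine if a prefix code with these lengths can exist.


Sum = 2^(-1) + 2^(-2) + 2^(-4) + 2^(-5) + 2^(-8)
    = 0.5 + 0.25 + 0.0625 + 0.03125 + 0.00390625
    = 217/256 = 0.84765625
Since 0.84765625 <= 1, Kraft's inequality IS satisfied.
A prefix code with these lengths CAN exist.

Kraft sum = 0.84765625. Satisfied.


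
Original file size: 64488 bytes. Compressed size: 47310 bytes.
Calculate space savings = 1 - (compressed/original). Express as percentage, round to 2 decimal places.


ratio = compressed/original = 47310/64488 = 0.733625
savings = 1 - ratio = 1 - 0.733625 = 0.266375
as a percentage: 0.266375 * 100 = 26.64%

Space savings = 1 - 47310/64488 = 26.64%


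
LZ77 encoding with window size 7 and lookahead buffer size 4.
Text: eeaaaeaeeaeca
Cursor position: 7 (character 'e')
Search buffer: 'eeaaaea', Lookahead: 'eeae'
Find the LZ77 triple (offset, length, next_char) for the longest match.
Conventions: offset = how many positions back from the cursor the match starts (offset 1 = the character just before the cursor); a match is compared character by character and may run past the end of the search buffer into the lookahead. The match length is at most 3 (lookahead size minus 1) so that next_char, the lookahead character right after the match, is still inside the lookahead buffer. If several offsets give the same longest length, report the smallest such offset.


Try each offset into the search buffer:
  offset=1 (pos 6, char 'a'): match length 0
  offset=2 (pos 5, char 'e'): match length 1
  offset=3 (pos 4, char 'a'): match length 0
  offset=4 (pos 3, char 'a'): match length 0
  offset=5 (pos 2, char 'a'): match length 0
  offset=6 (pos 1, char 'e'): match length 1
  offset=7 (pos 0, char 'e'): match length 3
Longest match has length 3 at offset 7.
next_char = character at position 7 + 3 = 10 -> 'e'

Best match: offset=7, length=3 (matching 'eea' starting at position 0)
LZ77 triple: (7, 3, 'e')


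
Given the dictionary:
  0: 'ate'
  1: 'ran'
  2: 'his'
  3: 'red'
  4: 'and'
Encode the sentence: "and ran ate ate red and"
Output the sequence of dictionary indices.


Look up each word in the dictionary:
  'and' -> 4
  'ran' -> 1
  'ate' -> 0
  'ate' -> 0
  'red' -> 3
  'and' -> 4

Encoded: [4, 1, 0, 0, 3, 4]


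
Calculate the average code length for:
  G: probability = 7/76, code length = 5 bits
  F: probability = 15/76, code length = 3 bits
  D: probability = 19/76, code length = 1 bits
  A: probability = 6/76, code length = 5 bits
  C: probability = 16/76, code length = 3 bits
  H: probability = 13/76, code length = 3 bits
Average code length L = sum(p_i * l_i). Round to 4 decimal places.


Weighted contributions p_i * l_i:
  G: (7/76) * 5 = 35/76
  F: (15/76) * 3 = 45/76
  D: (19/76) * 1 = 19/76
  A: (6/76) * 5 = 30/76
  C: (16/76) * 3 = 48/76
  H: (13/76) * 3 = 39/76
Sum = (35 + 45 + 19 + 30 + 48 + 39)/76 = 216/76

L = 216/76 = 2.8421 bits/symbol


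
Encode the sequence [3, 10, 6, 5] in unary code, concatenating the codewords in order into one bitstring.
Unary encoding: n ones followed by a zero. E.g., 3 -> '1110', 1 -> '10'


Encode each number as n ones followed by a terminating 0:
  3 -> 1110 (4 bits)
  10 -> 11111111110 (11 bits)
  6 -> 1111110 (7 bits)
  5 -> 111110 (6 bits)
Total length = 4 + 11 + 7 + 6 = 28 bits.

Unary([3, 10, 6, 5]) = 1110111111111101111110111110 (28 bits)


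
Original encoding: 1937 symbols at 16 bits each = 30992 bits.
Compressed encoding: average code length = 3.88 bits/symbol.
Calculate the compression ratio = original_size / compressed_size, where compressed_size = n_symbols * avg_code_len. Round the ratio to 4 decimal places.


original_size = n_symbols * orig_bits = 1937 * 16 = 30992 bits
compressed_size = n_symbols * avg_code_len = 1937 * 3.88 = 7515.56 bits
ratio = original_size / compressed_size = 30992 / 7515.56 = 4.1237

Compression ratio = 4.1237


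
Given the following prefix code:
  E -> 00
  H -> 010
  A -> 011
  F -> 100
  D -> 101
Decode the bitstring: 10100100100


Decoding step by step:
Bits 101 -> D
Bits 00 -> E
Bits 100 -> F
Bits 100 -> F


Decoded message: DEFF


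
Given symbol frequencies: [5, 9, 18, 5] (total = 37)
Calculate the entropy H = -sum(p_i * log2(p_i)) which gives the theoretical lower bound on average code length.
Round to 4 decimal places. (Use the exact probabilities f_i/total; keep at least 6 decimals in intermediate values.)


Per-symbol terms -p_i * log2(p_i) with p_i = f_i/37:
  p = 5/37 = 0.135135: log2(p) = -2.887525, -p*log2(p) = 0.390206
  p = 9/37 = 0.243243: log2(p) = -2.039528, -p*log2(p) = 0.496101
  p = 18/37 = 0.486486: log2(p) = -1.039528, -p*log2(p) = 0.505717
  p = 5/37 = 0.135135: log2(p) = -2.887525, -p*log2(p) = 0.390206
H = 0.390206 + 0.496101 + 0.505717 + 0.390206 = 1.782230

H = 1.7822 bits/symbol


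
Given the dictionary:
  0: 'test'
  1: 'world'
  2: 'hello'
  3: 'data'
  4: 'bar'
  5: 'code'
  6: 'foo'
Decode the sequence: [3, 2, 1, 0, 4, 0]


Look up each index in the dictionary:
  3 -> 'data'
  2 -> 'hello'
  1 -> 'world'
  0 -> 'test'
  4 -> 'bar'
  0 -> 'test'

Decoded: "data hello world test bar test"


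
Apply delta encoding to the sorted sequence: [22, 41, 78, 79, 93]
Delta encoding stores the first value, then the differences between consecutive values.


First value: 22
Deltas:
  41 - 22 = 19
  78 - 41 = 37
  79 - 78 = 1
  93 - 79 = 14


Delta encoded: [22, 19, 37, 1, 14]


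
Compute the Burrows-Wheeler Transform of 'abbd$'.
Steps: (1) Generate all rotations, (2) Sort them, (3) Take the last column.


Rotations (sorted):
  0: $abbd -> last char: d
  1: abbd$ -> last char: $
  2: bbd$a -> last char: a
  3: bd$ab -> last char: b
  4: d$abb -> last char: b


BWT = d$abb


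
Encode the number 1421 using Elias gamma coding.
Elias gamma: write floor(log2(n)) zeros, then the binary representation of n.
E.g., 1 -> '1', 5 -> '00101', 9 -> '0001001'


num_bits = floor(log2(1421)) + 1 = 11
leading_zeros = num_bits - 1 = 10
binary(1421) = 10110001101

Elias gamma(1421) = '0000000000' + '10110001101' = 000000000010110001101 (21 bits)


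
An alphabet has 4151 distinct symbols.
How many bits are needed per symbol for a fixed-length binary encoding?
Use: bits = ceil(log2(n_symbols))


log2(4151) = 12.0192
Bracket: 2^12 = 4096 < 4151 <= 2^13 = 8192
So ceil(log2(4151)) = 13

bits = ceil(log2(4151)) = ceil(12.0192) = 13 bits


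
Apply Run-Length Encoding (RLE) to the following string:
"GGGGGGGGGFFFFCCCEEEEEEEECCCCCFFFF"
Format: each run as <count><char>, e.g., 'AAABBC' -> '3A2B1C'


Scanning runs left to right:
  i=0: run of 'G' x 9 -> '9G'
  i=9: run of 'F' x 4 -> '4F'
  i=13: run of 'C' x 3 -> '3C'
  i=16: run of 'E' x 8 -> '8E'
  i=24: run of 'C' x 5 -> '5C'
  i=29: run of 'F' x 4 -> '4F'

RLE = 9G4F3C8E5C4F


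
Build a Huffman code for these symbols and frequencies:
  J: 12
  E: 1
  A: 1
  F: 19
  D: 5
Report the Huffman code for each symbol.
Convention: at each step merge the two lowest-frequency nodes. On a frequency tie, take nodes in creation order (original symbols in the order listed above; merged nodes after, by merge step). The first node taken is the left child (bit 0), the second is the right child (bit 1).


Huffman tree construction:
Step 1: Merge E(1) + A(1) = 2
Step 2: Merge (E+A)(2) + D(5) = 7
Step 3: Merge ((E+A)+D)(7) + J(12) = 19
Step 4: Merge F(19) + (((E+A)+D)+J)(19) = 38
Read each symbol's code off the tree from the root (left child = 0, right child = 1).

Codes:
  J: 11 (length 2)
  E: 1000 (length 4)
  A: 1001 (length 4)
  F: 0 (length 1)
  D: 101 (length 3)
Average code length: 66/38 = 1.7368 bits/symbol


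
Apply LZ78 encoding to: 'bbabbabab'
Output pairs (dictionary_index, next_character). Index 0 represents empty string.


LZ78 encoding steps:
Dictionary: {0: ''}
Step 1: w='' (idx 0), next='b' -> output (0, 'b'), add 'b' as idx 1
Step 2: w='b' (idx 1), next='a' -> output (1, 'a'), add 'ba' as idx 2
Step 3: w='b' (idx 1), next='b' -> output (1, 'b'), add 'bb' as idx 3
Step 4: w='' (idx 0), next='a' -> output (0, 'a'), add 'a' as idx 4
Step 5: w='ba' (idx 2), next='b' -> output (2, 'b'), add 'bab' as idx 5


Encoded: [(0, 'b'), (1, 'a'), (1, 'b'), (0, 'a'), (2, 'b')]


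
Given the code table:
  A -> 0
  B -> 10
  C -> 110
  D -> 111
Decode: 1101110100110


Decoding:
110 -> C
111 -> D
0 -> A
10 -> B
0 -> A
110 -> C


Result: CDABAC


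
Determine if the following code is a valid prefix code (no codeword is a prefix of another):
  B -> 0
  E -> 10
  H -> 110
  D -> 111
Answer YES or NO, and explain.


Checking each pair (does one codeword prefix another?):
  B='0' vs E='10': no prefix
  B='0' vs H='110': no prefix
  B='0' vs D='111': no prefix
  E='10' vs B='0': no prefix
  E='10' vs H='110': no prefix
  E='10' vs D='111': no prefix
  H='110' vs B='0': no prefix
  H='110' vs E='10': no prefix
  H='110' vs D='111': no prefix
  D='111' vs B='0': no prefix
  D='111' vs E='10': no prefix
  D='111' vs H='110': no prefix
No violation found over all pairs.

YES -- this is a valid prefix code. No codeword is a prefix of any other codeword.


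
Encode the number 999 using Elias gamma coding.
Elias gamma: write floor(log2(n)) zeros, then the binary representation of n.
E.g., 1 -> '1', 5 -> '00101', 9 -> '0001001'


num_bits = floor(log2(999)) + 1 = 10
leading_zeros = num_bits - 1 = 9
binary(999) = 1111100111

Elias gamma(999) = '000000000' + '1111100111' = 0000000001111100111 (19 bits)


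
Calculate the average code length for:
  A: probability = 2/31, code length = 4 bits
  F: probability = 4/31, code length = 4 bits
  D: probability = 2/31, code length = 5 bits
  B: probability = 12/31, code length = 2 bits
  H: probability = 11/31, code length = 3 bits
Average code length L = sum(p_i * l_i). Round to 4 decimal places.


Weighted contributions p_i * l_i:
  A: (2/31) * 4 = 8/31
  F: (4/31) * 4 = 16/31
  D: (2/31) * 5 = 10/31
  B: (12/31) * 2 = 24/31
  H: (11/31) * 3 = 33/31
Sum = (8 + 16 + 10 + 24 + 33)/31 = 91/31

L = 91/31 = 2.9355 bits/symbol


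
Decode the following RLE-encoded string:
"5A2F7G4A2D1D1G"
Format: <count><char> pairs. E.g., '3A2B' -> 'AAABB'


Expanding each <count><char> pair:
  5A -> 'AAAAA'
  2F -> 'FF'
  7G -> 'GGGGGGG'
  4A -> 'AAAA'
  2D -> 'DD'
  1D -> 'D'
  1G -> 'G'

Decoded = AAAAAFFGGGGGGGAAAADDDG


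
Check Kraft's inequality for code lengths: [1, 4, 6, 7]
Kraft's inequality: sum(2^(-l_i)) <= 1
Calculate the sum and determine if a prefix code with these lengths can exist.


Sum = 2^(-1) + 2^(-4) + 2^(-6) + 2^(-7)
    = 0.5 + 0.0625 + 0.015625 + 0.0078125
    = 75/128 = 0.5859375
Since 0.5859375 <= 1, Kraft's inequality IS satisfied.
A prefix code with these lengths CAN exist.

Kraft sum = 0.5859375. Satisfied.


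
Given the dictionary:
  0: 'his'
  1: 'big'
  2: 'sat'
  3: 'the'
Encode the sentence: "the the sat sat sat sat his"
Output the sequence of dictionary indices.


Look up each word in the dictionary:
  'the' -> 3
  'the' -> 3
  'sat' -> 2
  'sat' -> 2
  'sat' -> 2
  'sat' -> 2
  'his' -> 0

Encoded: [3, 3, 2, 2, 2, 2, 0]


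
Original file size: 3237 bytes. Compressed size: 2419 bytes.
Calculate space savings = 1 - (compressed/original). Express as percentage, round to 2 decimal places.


ratio = compressed/original = 2419/3237 = 0.747297
savings = 1 - ratio = 1 - 0.747297 = 0.252703
as a percentage: 0.252703 * 100 = 25.27%

Space savings = 1 - 2419/3237 = 25.27%


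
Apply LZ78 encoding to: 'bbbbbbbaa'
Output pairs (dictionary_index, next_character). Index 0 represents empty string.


LZ78 encoding steps:
Dictionary: {0: ''}
Step 1: w='' (idx 0), next='b' -> output (0, 'b'), add 'b' as idx 1
Step 2: w='b' (idx 1), next='b' -> output (1, 'b'), add 'bb' as idx 2
Step 3: w='bb' (idx 2), next='b' -> output (2, 'b'), add 'bbb' as idx 3
Step 4: w='b' (idx 1), next='a' -> output (1, 'a'), add 'ba' as idx 4
Step 5: w='' (idx 0), next='a' -> output (0, 'a'), add 'a' as idx 5


Encoded: [(0, 'b'), (1, 'b'), (2, 'b'), (1, 'a'), (0, 'a')]


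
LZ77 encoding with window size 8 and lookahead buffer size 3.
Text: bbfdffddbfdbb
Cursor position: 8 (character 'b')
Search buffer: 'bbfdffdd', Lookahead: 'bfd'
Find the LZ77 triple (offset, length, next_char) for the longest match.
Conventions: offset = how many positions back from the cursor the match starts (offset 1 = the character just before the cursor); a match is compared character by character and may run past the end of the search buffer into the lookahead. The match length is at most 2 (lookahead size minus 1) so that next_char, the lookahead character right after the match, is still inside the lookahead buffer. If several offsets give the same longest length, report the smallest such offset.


Try each offset into the search buffer:
  offset=1 (pos 7, char 'd'): match length 0
  offset=2 (pos 6, char 'd'): match length 0
  offset=3 (pos 5, char 'f'): match length 0
  offset=4 (pos 4, char 'f'): match length 0
  offset=5 (pos 3, char 'd'): match length 0
  offset=6 (pos 2, char 'f'): match length 0
  offset=7 (pos 1, char 'b'): match length 2
  offset=8 (pos 0, char 'b'): match length 1
Longest match has length 2 at offset 7.
next_char = character at position 8 + 2 = 10 -> 'd'

Best match: offset=7, length=2 (matching 'bf' starting at position 1)
LZ77 triple: (7, 2, 'd')


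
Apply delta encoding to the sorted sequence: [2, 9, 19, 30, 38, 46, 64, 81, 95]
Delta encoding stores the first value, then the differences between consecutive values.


First value: 2
Deltas:
  9 - 2 = 7
  19 - 9 = 10
  30 - 19 = 11
  38 - 30 = 8
  46 - 38 = 8
  64 - 46 = 18
  81 - 64 = 17
  95 - 81 = 14


Delta encoded: [2, 7, 10, 11, 8, 8, 18, 17, 14]


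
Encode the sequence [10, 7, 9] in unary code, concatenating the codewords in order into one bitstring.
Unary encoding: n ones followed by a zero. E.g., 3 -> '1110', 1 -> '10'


Encode each number as n ones followed by a terminating 0:
  10 -> 11111111110 (11 bits)
  7 -> 11111110 (8 bits)
  9 -> 1111111110 (10 bits)
Total length = 11 + 8 + 10 = 29 bits.

Unary([10, 7, 9]) = 11111111110111111101111111110 (29 bits)


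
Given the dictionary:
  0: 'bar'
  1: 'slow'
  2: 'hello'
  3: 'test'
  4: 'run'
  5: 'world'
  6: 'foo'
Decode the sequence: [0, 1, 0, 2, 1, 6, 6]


Look up each index in the dictionary:
  0 -> 'bar'
  1 -> 'slow'
  0 -> 'bar'
  2 -> 'hello'
  1 -> 'slow'
  6 -> 'foo'
  6 -> 'foo'

Decoded: "bar slow bar hello slow foo foo"


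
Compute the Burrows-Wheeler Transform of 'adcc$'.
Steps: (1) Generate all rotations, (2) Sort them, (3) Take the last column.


Rotations (sorted):
  0: $adcc -> last char: c
  1: adcc$ -> last char: $
  2: c$adc -> last char: c
  3: cc$ad -> last char: d
  4: dcc$a -> last char: a


BWT = c$cda


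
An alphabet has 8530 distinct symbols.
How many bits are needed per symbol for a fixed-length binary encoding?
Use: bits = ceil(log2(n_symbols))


log2(8530) = 13.0583
Bracket: 2^13 = 8192 < 8530 <= 2^14 = 16384
So ceil(log2(8530)) = 14

bits = ceil(log2(8530)) = ceil(13.0583) = 14 bits


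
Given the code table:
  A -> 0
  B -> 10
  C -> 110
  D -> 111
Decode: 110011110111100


Decoding:
110 -> C
0 -> A
111 -> D
10 -> B
111 -> D
10 -> B
0 -> A


Result: CADBDBA


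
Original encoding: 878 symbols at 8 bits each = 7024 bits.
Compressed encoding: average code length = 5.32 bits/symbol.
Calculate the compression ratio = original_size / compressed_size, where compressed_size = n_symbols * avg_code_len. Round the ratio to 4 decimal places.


original_size = n_symbols * orig_bits = 878 * 8 = 7024 bits
compressed_size = n_symbols * avg_code_len = 878 * 5.32 = 4670.96 bits
ratio = original_size / compressed_size = 7024 / 4670.96 = 1.5038

Compression ratio = 1.5038


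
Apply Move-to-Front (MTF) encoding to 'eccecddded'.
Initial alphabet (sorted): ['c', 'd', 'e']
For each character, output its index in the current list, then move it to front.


MTF encoding:
'e': index 2 in ['c', 'd', 'e'] -> ['e', 'c', 'd']
'c': index 1 in ['e', 'c', 'd'] -> ['c', 'e', 'd']
'c': index 0 in ['c', 'e', 'd'] -> ['c', 'e', 'd']
'e': index 1 in ['c', 'e', 'd'] -> ['e', 'c', 'd']
'c': index 1 in ['e', 'c', 'd'] -> ['c', 'e', 'd']
'd': index 2 in ['c', 'e', 'd'] -> ['d', 'c', 'e']
'd': index 0 in ['d', 'c', 'e'] -> ['d', 'c', 'e']
'd': index 0 in ['d', 'c', 'e'] -> ['d', 'c', 'e']
'e': index 2 in ['d', 'c', 'e'] -> ['e', 'd', 'c']
'd': index 1 in ['e', 'd', 'c'] -> ['d', 'e', 'c']


Output: [2, 1, 0, 1, 1, 2, 0, 0, 2, 1]


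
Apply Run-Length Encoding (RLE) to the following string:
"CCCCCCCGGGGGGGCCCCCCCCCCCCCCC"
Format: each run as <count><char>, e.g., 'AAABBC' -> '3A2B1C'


Scanning runs left to right:
  i=0: run of 'C' x 7 -> '7C'
  i=7: run of 'G' x 7 -> '7G'
  i=14: run of 'C' x 15 -> '15C'

RLE = 7C7G15C


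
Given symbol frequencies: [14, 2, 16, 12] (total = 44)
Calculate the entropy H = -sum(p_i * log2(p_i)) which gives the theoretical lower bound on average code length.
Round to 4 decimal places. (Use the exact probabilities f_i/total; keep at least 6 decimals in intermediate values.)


Per-symbol terms -p_i * log2(p_i) with p_i = f_i/44:
  p = 14/44 = 0.318182: log2(p) = -1.652077, -p*log2(p) = 0.525661
  p = 2/44 = 0.045455: log2(p) = -4.459432, -p*log2(p) = 0.202701
  p = 16/44 = 0.363636: log2(p) = -1.459432, -p*log2(p) = 0.530702
  p = 12/44 = 0.272727: log2(p) = -1.874469, -p*log2(p) = 0.511219
H = 0.525661 + 0.202701 + 0.530702 + 0.511219 = 1.770283

H = 1.7703 bits/symbol


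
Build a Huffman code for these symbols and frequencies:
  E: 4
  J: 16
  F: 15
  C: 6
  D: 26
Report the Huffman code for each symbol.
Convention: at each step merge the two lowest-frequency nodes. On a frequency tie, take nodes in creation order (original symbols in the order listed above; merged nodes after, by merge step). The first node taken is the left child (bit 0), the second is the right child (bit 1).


Huffman tree construction:
Step 1: Merge E(4) + C(6) = 10
Step 2: Merge (E+C)(10) + F(15) = 25
Step 3: Merge J(16) + ((E+C)+F)(25) = 41
Step 4: Merge D(26) + (J+((E+C)+F))(41) = 67
Read each symbol's code off the tree from the root (left child = 0, right child = 1).

Codes:
  E: 1100 (length 4)
  J: 10 (length 2)
  F: 111 (length 3)
  C: 1101 (length 4)
  D: 0 (length 1)
Average code length: 143/67 = 2.1343 bits/symbol


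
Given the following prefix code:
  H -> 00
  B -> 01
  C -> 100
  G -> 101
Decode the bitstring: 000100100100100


Decoding step by step:
Bits 00 -> H
Bits 01 -> B
Bits 00 -> H
Bits 100 -> C
Bits 100 -> C
Bits 100 -> C


Decoded message: HBHCCC


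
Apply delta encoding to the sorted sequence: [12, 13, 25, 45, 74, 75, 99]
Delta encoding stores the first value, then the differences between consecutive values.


First value: 12
Deltas:
  13 - 12 = 1
  25 - 13 = 12
  45 - 25 = 20
  74 - 45 = 29
  75 - 74 = 1
  99 - 75 = 24


Delta encoded: [12, 1, 12, 20, 29, 1, 24]


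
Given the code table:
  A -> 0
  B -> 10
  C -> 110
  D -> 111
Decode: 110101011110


Decoding:
110 -> C
10 -> B
10 -> B
111 -> D
10 -> B


Result: CBBDB


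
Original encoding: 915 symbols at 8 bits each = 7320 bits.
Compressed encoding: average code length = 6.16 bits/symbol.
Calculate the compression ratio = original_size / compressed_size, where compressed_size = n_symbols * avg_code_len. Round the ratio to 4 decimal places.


original_size = n_symbols * orig_bits = 915 * 8 = 7320 bits
compressed_size = n_symbols * avg_code_len = 915 * 6.16 = 5636.4 bits
ratio = original_size / compressed_size = 7320 / 5636.4 = 1.2987

Compression ratio = 1.2987


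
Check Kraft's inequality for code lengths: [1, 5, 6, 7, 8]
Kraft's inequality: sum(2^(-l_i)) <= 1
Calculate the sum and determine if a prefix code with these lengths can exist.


Sum = 2^(-1) + 2^(-5) + 2^(-6) + 2^(-7) + 2^(-8)
    = 0.5 + 0.03125 + 0.015625 + 0.0078125 + 0.00390625
    = 143/256 = 0.55859375
Since 0.55859375 <= 1, Kraft's inequality IS satisfied.
A prefix code with these lengths CAN exist.

Kraft sum = 0.55859375. Satisfied.


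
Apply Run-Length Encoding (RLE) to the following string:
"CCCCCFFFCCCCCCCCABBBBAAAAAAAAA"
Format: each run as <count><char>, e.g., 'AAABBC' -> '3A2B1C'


Scanning runs left to right:
  i=0: run of 'C' x 5 -> '5C'
  i=5: run of 'F' x 3 -> '3F'
  i=8: run of 'C' x 8 -> '8C'
  i=16: run of 'A' x 1 -> '1A'
  i=17: run of 'B' x 4 -> '4B'
  i=21: run of 'A' x 9 -> '9A'

RLE = 5C3F8C1A4B9A


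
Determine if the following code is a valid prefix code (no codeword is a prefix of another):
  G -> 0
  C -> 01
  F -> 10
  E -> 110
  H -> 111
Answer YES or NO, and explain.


Checking each pair (does one codeword prefix another?):
  G='0' vs C='01': prefix -- VIOLATION

NO -- this is NOT a valid prefix code. G (0) is a prefix of C (01).


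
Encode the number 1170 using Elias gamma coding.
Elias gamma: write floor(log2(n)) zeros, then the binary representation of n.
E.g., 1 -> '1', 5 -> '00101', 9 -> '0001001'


num_bits = floor(log2(1170)) + 1 = 11
leading_zeros = num_bits - 1 = 10
binary(1170) = 10010010010

Elias gamma(1170) = '0000000000' + '10010010010' = 000000000010010010010 (21 bits)


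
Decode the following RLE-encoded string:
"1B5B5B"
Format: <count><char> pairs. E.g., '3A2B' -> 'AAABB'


Expanding each <count><char> pair:
  1B -> 'B'
  5B -> 'BBBBB'
  5B -> 'BBBBB'

Decoded = BBBBBBBBBBB


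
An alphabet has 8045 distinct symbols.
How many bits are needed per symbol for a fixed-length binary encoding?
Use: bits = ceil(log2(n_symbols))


log2(8045) = 12.9739
Bracket: 2^12 = 4096 < 8045 <= 2^13 = 8192
So ceil(log2(8045)) = 13

bits = ceil(log2(8045)) = ceil(12.9739) = 13 bits


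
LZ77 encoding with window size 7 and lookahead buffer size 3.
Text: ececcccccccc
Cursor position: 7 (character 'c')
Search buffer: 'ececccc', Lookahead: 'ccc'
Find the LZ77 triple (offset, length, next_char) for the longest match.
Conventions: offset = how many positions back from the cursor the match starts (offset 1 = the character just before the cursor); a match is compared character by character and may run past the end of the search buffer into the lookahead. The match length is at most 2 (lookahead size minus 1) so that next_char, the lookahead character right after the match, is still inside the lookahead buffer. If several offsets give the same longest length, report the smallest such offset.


Try each offset into the search buffer:
  offset=1 (pos 6, char 'c'): match length 2
  offset=2 (pos 5, char 'c'): match length 2
  offset=3 (pos 4, char 'c'): match length 2
  offset=4 (pos 3, char 'c'): match length 2
  offset=5 (pos 2, char 'e'): match length 0
  offset=6 (pos 1, char 'c'): match length 1
  offset=7 (pos 0, char 'e'): match length 0
Longest match has length 2, found at offsets 1, 2, 3, 4; take the smallest, offset 1.
next_char = character at position 7 + 2 = 9 -> 'c'

Best match: offset=1, length=2 (matching 'cc' starting at position 6)
LZ77 triple: (1, 2, 'c')


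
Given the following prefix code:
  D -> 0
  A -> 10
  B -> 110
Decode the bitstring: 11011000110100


Decoding step by step:
Bits 110 -> B
Bits 110 -> B
Bits 0 -> D
Bits 0 -> D
Bits 110 -> B
Bits 10 -> A
Bits 0 -> D


Decoded message: BBDDBAD


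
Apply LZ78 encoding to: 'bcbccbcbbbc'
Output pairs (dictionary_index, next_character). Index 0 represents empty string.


LZ78 encoding steps:
Dictionary: {0: ''}
Step 1: w='' (idx 0), next='b' -> output (0, 'b'), add 'b' as idx 1
Step 2: w='' (idx 0), next='c' -> output (0, 'c'), add 'c' as idx 2
Step 3: w='b' (idx 1), next='c' -> output (1, 'c'), add 'bc' as idx 3
Step 4: w='c' (idx 2), next='b' -> output (2, 'b'), add 'cb' as idx 4
Step 5: w='cb' (idx 4), next='b' -> output (4, 'b'), add 'cbb' as idx 5
Step 6: w='bc' (idx 3), end of input -> output (3, '')


Encoded: [(0, 'b'), (0, 'c'), (1, 'c'), (2, 'b'), (4, 'b'), (3, '')]


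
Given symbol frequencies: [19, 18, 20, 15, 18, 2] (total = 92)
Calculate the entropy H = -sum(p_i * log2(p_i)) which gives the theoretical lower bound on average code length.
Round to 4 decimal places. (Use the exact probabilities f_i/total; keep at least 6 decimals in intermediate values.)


Per-symbol terms -p_i * log2(p_i) with p_i = f_i/92:
  p = 19/92 = 0.206522: log2(p) = -2.275634, -p*log2(p) = 0.469968
  p = 18/92 = 0.195652: log2(p) = -2.353637, -p*log2(p) = 0.460494
  p = 20/92 = 0.217391: log2(p) = -2.201634, -p*log2(p) = 0.478616
  p = 15/92 = 0.163043: log2(p) = -2.616671, -p*log2(p) = 0.426631
  p = 18/92 = 0.195652: log2(p) = -2.353637, -p*log2(p) = 0.460494
  p = 2/92 = 0.021739: log2(p) = -5.523562, -p*log2(p) = 0.120077
H = 0.469968 + 0.460494 + 0.478616 + 0.426631 + 0.460494 + 0.120077 = 2.416280

H = 2.4163 bits/symbol


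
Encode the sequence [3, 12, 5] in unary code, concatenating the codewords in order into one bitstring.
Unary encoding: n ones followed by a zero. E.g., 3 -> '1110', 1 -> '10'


Encode each number as n ones followed by a terminating 0:
  3 -> 1110 (4 bits)
  12 -> 1111111111110 (13 bits)
  5 -> 111110 (6 bits)
Total length = 4 + 13 + 6 = 23 bits.

Unary([3, 12, 5]) = 11101111111111110111110 (23 bits)


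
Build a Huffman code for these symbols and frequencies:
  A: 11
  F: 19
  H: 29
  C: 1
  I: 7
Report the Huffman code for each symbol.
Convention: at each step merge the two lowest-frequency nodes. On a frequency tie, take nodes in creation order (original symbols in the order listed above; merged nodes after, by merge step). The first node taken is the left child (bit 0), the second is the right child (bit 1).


Huffman tree construction:
Step 1: Merge C(1) + I(7) = 8
Step 2: Merge (C+I)(8) + A(11) = 19
Step 3: Merge F(19) + ((C+I)+A)(19) = 38
Step 4: Merge H(29) + (F+((C+I)+A))(38) = 67
Read each symbol's code off the tree from the root (left child = 0, right child = 1).

Codes:
  A: 111 (length 3)
  F: 10 (length 2)
  H: 0 (length 1)
  C: 1100 (length 4)
  I: 1101 (length 4)
Average code length: 132/67 = 1.9701 bits/symbol


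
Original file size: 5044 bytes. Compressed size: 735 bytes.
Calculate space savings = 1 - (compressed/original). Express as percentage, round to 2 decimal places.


ratio = compressed/original = 735/5044 = 0.145718
savings = 1 - ratio = 1 - 0.145718 = 0.854282
as a percentage: 0.854282 * 100 = 85.43%

Space savings = 1 - 735/5044 = 85.43%


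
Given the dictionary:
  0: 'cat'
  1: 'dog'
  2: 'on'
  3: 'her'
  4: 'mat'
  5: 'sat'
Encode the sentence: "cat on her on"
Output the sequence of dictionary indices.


Look up each word in the dictionary:
  'cat' -> 0
  'on' -> 2
  'her' -> 3
  'on' -> 2

Encoded: [0, 2, 3, 2]


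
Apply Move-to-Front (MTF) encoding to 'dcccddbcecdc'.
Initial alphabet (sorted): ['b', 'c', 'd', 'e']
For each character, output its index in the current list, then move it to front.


MTF encoding:
'd': index 2 in ['b', 'c', 'd', 'e'] -> ['d', 'b', 'c', 'e']
'c': index 2 in ['d', 'b', 'c', 'e'] -> ['c', 'd', 'b', 'e']
'c': index 0 in ['c', 'd', 'b', 'e'] -> ['c', 'd', 'b', 'e']
'c': index 0 in ['c', 'd', 'b', 'e'] -> ['c', 'd', 'b', 'e']
'd': index 1 in ['c', 'd', 'b', 'e'] -> ['d', 'c', 'b', 'e']
'd': index 0 in ['d', 'c', 'b', 'e'] -> ['d', 'c', 'b', 'e']
'b': index 2 in ['d', 'c', 'b', 'e'] -> ['b', 'd', 'c', 'e']
'c': index 2 in ['b', 'd', 'c', 'e'] -> ['c', 'b', 'd', 'e']
'e': index 3 in ['c', 'b', 'd', 'e'] -> ['e', 'c', 'b', 'd']
'c': index 1 in ['e', 'c', 'b', 'd'] -> ['c', 'e', 'b', 'd']
'd': index 3 in ['c', 'e', 'b', 'd'] -> ['d', 'c', 'e', 'b']
'c': index 1 in ['d', 'c', 'e', 'b'] -> ['c', 'd', 'e', 'b']


Output: [2, 2, 0, 0, 1, 0, 2, 2, 3, 1, 3, 1]


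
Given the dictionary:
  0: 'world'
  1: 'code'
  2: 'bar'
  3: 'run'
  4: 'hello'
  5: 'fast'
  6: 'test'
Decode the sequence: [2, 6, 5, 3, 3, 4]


Look up each index in the dictionary:
  2 -> 'bar'
  6 -> 'test'
  5 -> 'fast'
  3 -> 'run'
  3 -> 'run'
  4 -> 'hello'

Decoded: "bar test fast run run hello"


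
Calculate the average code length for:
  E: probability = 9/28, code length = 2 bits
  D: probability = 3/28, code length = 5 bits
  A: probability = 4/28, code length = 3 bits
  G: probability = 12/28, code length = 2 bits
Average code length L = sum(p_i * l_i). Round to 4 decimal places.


Weighted contributions p_i * l_i:
  E: (9/28) * 2 = 18/28
  D: (3/28) * 5 = 15/28
  A: (4/28) * 3 = 12/28
  G: (12/28) * 2 = 24/28
Sum = (18 + 15 + 12 + 24)/28 = 69/28

L = 69/28 = 2.4643 bits/symbol


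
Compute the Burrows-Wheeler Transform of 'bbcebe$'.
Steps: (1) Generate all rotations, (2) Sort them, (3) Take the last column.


Rotations (sorted):
  0: $bbcebe -> last char: e
  1: bbcebe$ -> last char: $
  2: bcebe$b -> last char: b
  3: be$bbce -> last char: e
  4: cebe$bb -> last char: b
  5: e$bbceb -> last char: b
  6: ebe$bbc -> last char: c


BWT = e$bebbc


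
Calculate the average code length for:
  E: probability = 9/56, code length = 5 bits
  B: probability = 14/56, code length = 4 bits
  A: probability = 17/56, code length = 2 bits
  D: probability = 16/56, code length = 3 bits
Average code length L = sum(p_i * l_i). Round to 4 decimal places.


Weighted contributions p_i * l_i:
  E: (9/56) * 5 = 45/56
  B: (14/56) * 4 = 56/56
  A: (17/56) * 2 = 34/56
  D: (16/56) * 3 = 48/56
Sum = (45 + 56 + 34 + 48)/56 = 183/56

L = 183/56 = 3.2679 bits/symbol


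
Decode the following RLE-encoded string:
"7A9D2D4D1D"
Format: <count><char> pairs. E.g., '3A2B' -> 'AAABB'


Expanding each <count><char> pair:
  7A -> 'AAAAAAA'
  9D -> 'DDDDDDDDD'
  2D -> 'DD'
  4D -> 'DDDD'
  1D -> 'D'

Decoded = AAAAAAADDDDDDDDDDDDDDDD


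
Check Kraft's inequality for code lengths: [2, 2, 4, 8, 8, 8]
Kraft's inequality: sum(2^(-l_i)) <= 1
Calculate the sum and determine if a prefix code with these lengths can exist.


Sum = 2^(-2) + 2^(-2) + 2^(-4) + 2^(-8) + 2^(-8) + 2^(-8)
    = 0.25 + 0.25 + 0.0625 + 0.00390625 + 0.00390625 + 0.00390625
    = 147/256 = 0.57421875
Since 0.57421875 <= 1, Kraft's inequality IS satisfied.
A prefix code with these lengths CAN exist.

Kraft sum = 0.57421875. Satisfied.


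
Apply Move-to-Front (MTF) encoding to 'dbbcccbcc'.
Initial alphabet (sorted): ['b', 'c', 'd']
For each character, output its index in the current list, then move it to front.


MTF encoding:
'd': index 2 in ['b', 'c', 'd'] -> ['d', 'b', 'c']
'b': index 1 in ['d', 'b', 'c'] -> ['b', 'd', 'c']
'b': index 0 in ['b', 'd', 'c'] -> ['b', 'd', 'c']
'c': index 2 in ['b', 'd', 'c'] -> ['c', 'b', 'd']
'c': index 0 in ['c', 'b', 'd'] -> ['c', 'b', 'd']
'c': index 0 in ['c', 'b', 'd'] -> ['c', 'b', 'd']
'b': index 1 in ['c', 'b', 'd'] -> ['b', 'c', 'd']
'c': index 1 in ['b', 'c', 'd'] -> ['c', 'b', 'd']
'c': index 0 in ['c', 'b', 'd'] -> ['c', 'b', 'd']


Output: [2, 1, 0, 2, 0, 0, 1, 1, 0]


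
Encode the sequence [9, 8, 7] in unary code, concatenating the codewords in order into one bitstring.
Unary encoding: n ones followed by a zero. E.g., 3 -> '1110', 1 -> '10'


Encode each number as n ones followed by a terminating 0:
  9 -> 1111111110 (10 bits)
  8 -> 111111110 (9 bits)
  7 -> 11111110 (8 bits)
Total length = 10 + 9 + 8 = 27 bits.

Unary([9, 8, 7]) = 111111111011111111011111110 (27 bits)


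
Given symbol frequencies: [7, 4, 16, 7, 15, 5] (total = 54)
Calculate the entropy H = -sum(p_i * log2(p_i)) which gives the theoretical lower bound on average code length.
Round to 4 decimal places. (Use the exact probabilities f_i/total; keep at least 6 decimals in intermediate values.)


Per-symbol terms -p_i * log2(p_i) with p_i = f_i/54:
  p = 7/54 = 0.129630: log2(p) = -2.947533, -p*log2(p) = 0.382088
  p = 4/54 = 0.074074: log2(p) = -3.754888, -p*log2(p) = 0.278140
  p = 16/54 = 0.296296: log2(p) = -1.754888, -p*log2(p) = 0.519967
  p = 7/54 = 0.129630: log2(p) = -2.947533, -p*log2(p) = 0.382088
  p = 15/54 = 0.277778: log2(p) = -1.847997, -p*log2(p) = 0.513332
  p = 5/54 = 0.092593: log2(p) = -3.432959, -p*log2(p) = 0.317867
H = 0.382088 + 0.278140 + 0.519967 + 0.382088 + 0.513332 + 0.317867 = 2.393482

H = 2.3935 bits/symbol


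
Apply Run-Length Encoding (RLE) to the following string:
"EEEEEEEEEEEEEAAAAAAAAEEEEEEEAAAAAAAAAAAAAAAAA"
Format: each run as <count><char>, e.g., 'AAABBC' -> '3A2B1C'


Scanning runs left to right:
  i=0: run of 'E' x 13 -> '13E'
  i=13: run of 'A' x 8 -> '8A'
  i=21: run of 'E' x 7 -> '7E'
  i=28: run of 'A' x 17 -> '17A'

RLE = 13E8A7E17A


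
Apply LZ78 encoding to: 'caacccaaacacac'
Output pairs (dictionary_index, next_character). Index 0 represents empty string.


LZ78 encoding steps:
Dictionary: {0: ''}
Step 1: w='' (idx 0), next='c' -> output (0, 'c'), add 'c' as idx 1
Step 2: w='' (idx 0), next='a' -> output (0, 'a'), add 'a' as idx 2
Step 3: w='a' (idx 2), next='c' -> output (2, 'c'), add 'ac' as idx 3
Step 4: w='c' (idx 1), next='c' -> output (1, 'c'), add 'cc' as idx 4
Step 5: w='a' (idx 2), next='a' -> output (2, 'a'), add 'aa' as idx 5
Step 6: w='ac' (idx 3), next='a' -> output (3, 'a'), add 'aca' as idx 6
Step 7: w='c' (idx 1), next='a' -> output (1, 'a'), add 'ca' as idx 7
Step 8: w='c' (idx 1), end of input -> output (1, '')


Encoded: [(0, 'c'), (0, 'a'), (2, 'c'), (1, 'c'), (2, 'a'), (3, 'a'), (1, 'a'), (1, '')]


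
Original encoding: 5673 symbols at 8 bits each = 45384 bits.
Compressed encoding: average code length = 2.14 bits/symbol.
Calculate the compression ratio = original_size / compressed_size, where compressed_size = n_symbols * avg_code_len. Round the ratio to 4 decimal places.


original_size = n_symbols * orig_bits = 5673 * 8 = 45384 bits
compressed_size = n_symbols * avg_code_len = 5673 * 2.14 = 12140.22 bits
ratio = original_size / compressed_size = 45384 / 12140.22 = 3.7383

Compression ratio = 3.7383
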